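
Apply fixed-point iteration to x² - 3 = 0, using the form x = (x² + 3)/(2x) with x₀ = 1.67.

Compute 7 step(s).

Equation: x² - 3 = 0
Fixed-point form: x = (x² + 3)/(2x)
x₀ = 1.67

x_1 = g(1.670000) = 1.733204
x_2 = g(1.733204) = 1.732051
x_3 = g(1.732051) = 1.732051
x_4 = g(1.732051) = 1.732051
x_5 = g(1.732051) = 1.732051
x_6 = g(1.732051) = 1.732051
x_7 = g(1.732051) = 1.732051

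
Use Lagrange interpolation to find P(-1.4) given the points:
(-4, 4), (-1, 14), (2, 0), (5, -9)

Lagrange interpolation formula:
P(x) = Σ yᵢ × Lᵢ(x)
where Lᵢ(x) = Π_{j≠i} (x - xⱼ)/(xᵢ - xⱼ)

L_0(-1.4) = (-1.4 - (-1))/(-4 - (-1)) × (-1.4 - 2)/(-4 - 2) × (-1.4 - 5)/(-4 - 5) = 0.053728
L_1(-1.4) = (-1.4 - (-4))/(-1 - (-4)) × (-1.4 - 2)/(-1 - 2) × (-1.4 - 5)/(-1 - 5) = 1.047704
L_2(-1.4) = (-1.4 - (-4))/(2 - (-4)) × (-1.4 - (-1))/(2 - (-1)) × (-1.4 - 5)/(2 - 5) = -0.123259
L_3(-1.4) = (-1.4 - (-4))/(5 - (-4)) × (-1.4 - (-1))/(5 - (-1)) × (-1.4 - 2)/(5 - 2) = 0.021827

P(-1.4) = 4×L_0(-1.4) + 14×L_1(-1.4) + 0×L_2(-1.4) + (-9)×L_3(-1.4)
P(-1.4) = 14.686321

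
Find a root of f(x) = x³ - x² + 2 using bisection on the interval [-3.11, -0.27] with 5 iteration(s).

f(x) = x³ - x² + 2
Initial interval: [-3.11, -0.27]

Iteration 1:
  c_1 = (-3.110000 + (-0.270000))/2 = -1.690000
  f(c_1) = f(-1.690000) = -5.682909
  f(a) × f(c) ≥ 0, new interval: [-1.690000, -0.270000]
Iteration 2:
  c_2 = (-1.690000 + (-0.270000))/2 = -0.980000
  f(c_2) = f(-0.980000) = 0.098408
  f(a) × f(c) < 0, new interval: [-1.690000, -0.980000]
Iteration 3:
  c_3 = (-1.690000 + (-0.980000))/2 = -1.335000
  f(c_3) = f(-1.335000) = -2.161495
  f(a) × f(c) ≥ 0, new interval: [-1.335000, -0.980000]
Iteration 4:
  c_4 = (-1.335000 + (-0.980000))/2 = -1.157500
  f(c_4) = f(-1.157500) = -0.890632
  f(a) × f(c) ≥ 0, new interval: [-1.157500, -0.980000]
Iteration 5:
  c_5 = (-1.157500 + (-0.980000))/2 = -1.068750
  f(c_5) = f(-1.068750) = -0.362981
  f(a) × f(c) ≥ 0, new interval: [-1.068750, -0.980000]

After 5 iteration(s), the approximation is c_5 = -1.068750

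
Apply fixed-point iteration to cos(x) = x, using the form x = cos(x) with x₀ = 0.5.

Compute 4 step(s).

Equation: cos(x) = x
Fixed-point form: x = cos(x)
x₀ = 0.5

x_1 = g(0.500000) = 0.877583
x_2 = g(0.877583) = 0.639012
x_3 = g(0.639012) = 0.802685
x_4 = g(0.802685) = 0.694778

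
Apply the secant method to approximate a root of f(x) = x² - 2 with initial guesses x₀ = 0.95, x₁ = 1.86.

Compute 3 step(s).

f(x) = x² - 2
x₀ = 0.95, x₁ = 1.86

Secant formula: x_{n+1} = x_n - f(x_n)(x_n - x_{n-1})/(f(x_n) - f(x_{n-1}))

Iteration 1:
  f(0.950000) = -1.097500
  f(1.860000) = 1.459600
  x_2 = 1.860000 - 1.459600×(1.860000 - 0.950000)/(1.459600 - (-1.097500))
       = 1.340569
Iteration 2:
  f(1.860000) = 1.459600
  f(1.340569) = -0.202874
  x_3 = 1.340569 - (-0.202874)×(1.340569 - 1.860000)/(-0.202874 - 1.459600)
       = 1.403956
Iteration 3:
  f(1.340569) = -0.202874
  f(1.403956) = -0.028907
  x_4 = 1.403956 - (-0.028907)×(1.403956 - 1.340569)/(-0.028907 - (-0.202874))
       = 1.414489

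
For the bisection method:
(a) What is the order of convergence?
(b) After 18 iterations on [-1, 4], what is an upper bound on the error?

(a) Bisection has linear (order 1) convergence; the error is halved each step.

(b) Error bound = (b-a)/2^n = (4 - (-1))/2^{18}
    = 5/2^{18}

(a) 1 (linear); (b) error ≤ 1.91e-05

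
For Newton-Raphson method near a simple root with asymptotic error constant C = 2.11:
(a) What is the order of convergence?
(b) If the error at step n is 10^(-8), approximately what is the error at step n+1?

(a) Newton-Raphson has quadratic (order 2) convergence near simple roots.
    This means |e_{n+1}| ≈ C|e_n|².

(b) With |e_n| = 10^(-8) and C = 2.11:
    |e_{n+1}| ≈ 2.11 × (10^(-8))² = 2.11 × 10^(-16)

(a) 2 (quadratic); (b) |e_{n+1}| ≈ 2.110e-16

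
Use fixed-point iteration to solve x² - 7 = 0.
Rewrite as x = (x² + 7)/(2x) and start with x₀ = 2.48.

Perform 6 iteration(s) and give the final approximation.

Equation: x² - 7 = 0
Fixed-point form: x = (x² + 7)/(2x)
x₀ = 2.48

x_1 = g(2.480000) = 2.651290
x_2 = g(2.651290) = 2.645757
x_3 = g(2.645757) = 2.645751
x_4 = g(2.645751) = 2.645751
x_5 = g(2.645751) = 2.645751
x_6 = g(2.645751) = 2.645751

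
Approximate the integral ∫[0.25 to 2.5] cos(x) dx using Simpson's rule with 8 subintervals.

f(x) = cos(x)
a = 0.25, b = 2.5, n = 8
h = (b - a)/n = 0.281250

Simpson's rule: (h/3)[f(x₀) + 4f(x₁) + 2f(x₂) + ... + f(xₙ)]

x_0 = 0.2500, f(x_0) = 0.968912, coefficient = 1
x_1 = 0.5312, f(x_1) = 0.862174, coefficient = 4
x_2 = 0.8125, f(x_2) = 0.687686, coefficient = 2
x_3 = 1.0938, f(x_3) = 0.459157, coefficient = 4
x_4 = 1.3750, f(x_4) = 0.194548, coefficient = 2
x_5 = 1.6562, f(x_5) = -0.085350, coefficient = 4
x_6 = 1.9375, f(x_6) = -0.358540, coefficient = 2
x_7 = 2.2188, f(x_7) = -0.603556, coefficient = 4
x_8 = 2.5000, f(x_8) = -0.801144, coefficient = 1

I ≈ (0.281250/3) × 3.744859 = 0.351081
Exact value: 0.351068
Error: 0.000012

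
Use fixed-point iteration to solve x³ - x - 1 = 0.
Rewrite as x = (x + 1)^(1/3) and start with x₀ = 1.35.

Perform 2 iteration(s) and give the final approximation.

Equation: x³ - x - 1 = 0
Fixed-point form: x = (x + 1)^(1/3)
x₀ = 1.35

x_1 = g(1.350000) = 1.329503
x_2 = g(1.329503) = 1.325626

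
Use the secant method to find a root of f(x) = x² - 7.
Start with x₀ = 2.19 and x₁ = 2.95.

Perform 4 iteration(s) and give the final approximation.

f(x) = x² - 7
x₀ = 2.19, x₁ = 2.95

Secant formula: x_{n+1} = x_n - f(x_n)(x_n - x_{n-1})/(f(x_n) - f(x_{n-1}))

Iteration 1:
  f(2.190000) = -2.203900
  f(2.950000) = 1.702500
  x_2 = 2.950000 - 1.702500×(2.950000 - 2.190000)/(1.702500 - (-2.203900))
       = 2.618774
Iteration 2:
  f(2.950000) = 1.702500
  f(2.618774) = -0.142021
  x_3 = 2.618774 - (-0.142021)×(2.618774 - 2.950000)/(-0.142021 - 1.702500)
       = 2.644277
Iteration 3:
  f(2.618774) = -0.142021
  f(2.644277) = -0.007797
  x_4 = 2.644277 - (-0.007797)×(2.644277 - 2.618774)/(-0.007797 - (-0.142021))
       = 2.645759
Iteration 4:
  f(2.644277) = -0.007797
  f(2.645759) = 0.000040
  x_5 = 2.645759 - 0.000040×(2.645759 - 2.644277)/(0.000040 - (-0.007797))
       = 2.645751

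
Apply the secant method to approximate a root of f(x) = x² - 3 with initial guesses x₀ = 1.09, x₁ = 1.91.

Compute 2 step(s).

f(x) = x² - 3
x₀ = 1.09, x₁ = 1.91

Secant formula: x_{n+1} = x_n - f(x_n)(x_n - x_{n-1})/(f(x_n) - f(x_{n-1}))

Iteration 1:
  f(1.090000) = -1.811900
  f(1.910000) = 0.648100
  x_2 = 1.910000 - 0.648100×(1.910000 - 1.090000)/(0.648100 - (-1.811900))
       = 1.693967
Iteration 2:
  f(1.910000) = 0.648100
  f(1.693967) = -0.130477
  x_3 = 1.693967 - (-0.130477)×(1.693967 - 1.910000)/(-0.130477 - 0.648100)
       = 1.730170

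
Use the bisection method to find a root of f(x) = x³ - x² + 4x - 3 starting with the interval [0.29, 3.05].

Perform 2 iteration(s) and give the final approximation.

f(x) = x³ - x² + 4x - 3
Initial interval: [0.29, 3.05]

Iteration 1:
  c_1 = (0.290000 + 3.050000)/2 = 1.670000
  f(c_1) = f(1.670000) = 5.548563
  f(a) × f(c) < 0, new interval: [0.290000, 1.670000]
Iteration 2:
  c_2 = (0.290000 + 1.670000)/2 = 0.980000
  f(c_2) = f(0.980000) = 0.900792
  f(a) × f(c) < 0, new interval: [0.290000, 0.980000]

After 2 iteration(s), the approximation is c_2 = 0.980000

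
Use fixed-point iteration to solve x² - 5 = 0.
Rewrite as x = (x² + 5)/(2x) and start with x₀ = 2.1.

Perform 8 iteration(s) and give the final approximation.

Equation: x² - 5 = 0
Fixed-point form: x = (x² + 5)/(2x)
x₀ = 2.1

x_1 = g(2.100000) = 2.240476
x_2 = g(2.240476) = 2.236072
x_3 = g(2.236072) = 2.236068
x_4 = g(2.236068) = 2.236068
x_5 = g(2.236068) = 2.236068
x_6 = g(2.236068) = 2.236068
x_7 = g(2.236068) = 2.236068
x_8 = g(2.236068) = 2.236068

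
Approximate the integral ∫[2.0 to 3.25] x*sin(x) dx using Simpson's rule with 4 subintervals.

f(x) = x*sin(x)
a = 2.0, b = 3.25, n = 4
h = (b - a)/n = 0.312500

Simpson's rule: (h/3)[f(x₀) + 4f(x₁) + 2f(x₂) + ... + f(xₙ)]

x_0 = 2.0000, f(x_0) = 1.818595, coefficient = 1
x_1 = 2.3125, f(x_1) = 1.705050, coefficient = 4
x_2 = 2.6250, f(x_2) = 1.296541, coefficient = 2
x_3 = 2.9375, f(x_3) = 0.595369, coefficient = 4
x_4 = 3.2500, f(x_4) = -0.351634, coefficient = 1

I ≈ (0.312500/3) × 13.261715 = 1.381429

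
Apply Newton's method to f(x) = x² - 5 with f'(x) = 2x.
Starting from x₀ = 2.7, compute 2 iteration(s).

f(x) = x² - 5
f'(x) = 2x
x₀ = 2.7

Newton-Raphson formula: x_{n+1} = x_n - f(x_n)/f'(x_n)

Iteration 1:
  f(2.700000) = 2.290000
  f'(2.700000) = 5.400000
  x_1 = 2.700000 - 2.290000/5.400000 = 2.275926
Iteration 2:
  f(2.275926) = 0.179839
  f'(2.275926) = 4.551852
  x_2 = 2.275926 - 0.179839/4.551852 = 2.236417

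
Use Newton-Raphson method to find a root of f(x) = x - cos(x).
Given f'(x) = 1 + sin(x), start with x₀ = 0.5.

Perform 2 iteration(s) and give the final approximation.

f(x) = x - cos(x)
f'(x) = 1 + sin(x)
x₀ = 0.5

Newton-Raphson formula: x_{n+1} = x_n - f(x_n)/f'(x_n)

Iteration 1:
  f(0.500000) = -0.377583
  f'(0.500000) = 1.479426
  x_1 = 0.500000 - (-0.377583)/1.479426 = 0.755222
Iteration 2:
  f(0.755222) = 0.027103
  f'(0.755222) = 1.685451
  x_2 = 0.755222 - 0.027103/1.685451 = 0.739142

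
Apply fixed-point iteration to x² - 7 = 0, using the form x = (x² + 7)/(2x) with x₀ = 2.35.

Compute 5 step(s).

Equation: x² - 7 = 0
Fixed-point form: x = (x² + 7)/(2x)
x₀ = 2.35

x_1 = g(2.350000) = 2.664362
x_2 = g(2.664362) = 2.645816
x_3 = g(2.645816) = 2.645751
x_4 = g(2.645751) = 2.645751
x_5 = g(2.645751) = 2.645751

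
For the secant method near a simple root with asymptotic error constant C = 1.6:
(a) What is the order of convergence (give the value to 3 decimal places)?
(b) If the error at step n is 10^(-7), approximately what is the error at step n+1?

(a) Secant method has superlinear convergence with order φ = (1+√5)/2 ≈ 1.618.
    This means |e_{n+1}| ≈ C|e_n|^1.618.

(b) With |e_n| = 10^(-7) and C = 1.6:
    |e_{n+1}| ≈ 1.6 × (10^(-7))^1.618 = 1.6 × 10^(-11.33)

(a) ≈ 1.618 (golden ratio); (b) |e_{n+1}| ≈ 7.549e-12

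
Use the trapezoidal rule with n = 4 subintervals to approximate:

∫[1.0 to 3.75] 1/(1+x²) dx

f(x) = 1/(1+x²)
a = 1.0, b = 3.75, n = 4
h = (b - a)/n = 0.687500

Trapezoidal rule: (h/2)[f(x₀) + 2f(x₁) + 2f(x₂) + ... + f(xₙ)]

x_0 = 1.0000, f(x_0) = 0.500000, coefficient = 1
x_1 = 1.6875, f(x_1) = 0.259898, coefficient = 2
x_2 = 2.3750, f(x_2) = 0.150588, coefficient = 2
x_3 = 3.0625, f(x_3) = 0.096349, coefficient = 2
x_4 = 3.7500, f(x_4) = 0.066390, coefficient = 1

I ≈ (0.687500/2) × 1.580062 = 0.543146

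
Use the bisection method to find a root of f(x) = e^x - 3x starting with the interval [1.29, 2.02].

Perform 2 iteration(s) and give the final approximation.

f(x) = e^x - 3x
Initial interval: [1.29, 2.02]

Iteration 1:
  c_1 = (1.290000 + 2.020000)/2 = 1.655000
  f(c_1) = f(1.655000) = 0.268080
  f(a) × f(c) < 0, new interval: [1.290000, 1.655000]
Iteration 2:
  c_2 = (1.290000 + 1.655000)/2 = 1.472500
  f(c_2) = f(1.472500) = -0.057378
  f(a) × f(c) ≥ 0, new interval: [1.472500, 1.655000]

After 2 iteration(s), the approximation is c_2 = 1.472500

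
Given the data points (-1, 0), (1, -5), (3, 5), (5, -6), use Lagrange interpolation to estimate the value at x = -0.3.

Lagrange interpolation formula:
P(x) = Σ yᵢ × Lᵢ(x)
where Lᵢ(x) = Π_{j≠i} (x - xⱼ)/(xᵢ - xⱼ)

L_0(-0.3) = (-0.3 - 1)/(-1 - 1) × (-0.3 - 3)/(-1 - 3) × (-0.3 - 5)/(-1 - 5) = 0.473687
L_1(-0.3) = (-0.3 - (-1))/(1 - (-1)) × (-0.3 - 3)/(1 - 3) × (-0.3 - 5)/(1 - 5) = 0.765187
L_2(-0.3) = (-0.3 - (-1))/(3 - (-1)) × (-0.3 - 1)/(3 - 1) × (-0.3 - 5)/(3 - 5) = -0.301437
L_3(-0.3) = (-0.3 - (-1))/(5 - (-1)) × (-0.3 - 1)/(5 - 1) × (-0.3 - 3)/(5 - 3) = 0.062562

P(-0.3) = 0×L_0(-0.3) + (-5)×L_1(-0.3) + 5×L_2(-0.3) + (-6)×L_3(-0.3)
P(-0.3) = -5.708500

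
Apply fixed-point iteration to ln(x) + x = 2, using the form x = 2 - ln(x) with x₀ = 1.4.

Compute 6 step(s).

Equation: ln(x) + x = 2
Fixed-point form: x = 2 - ln(x)
x₀ = 1.4

x_1 = g(1.400000) = 1.663528
x_2 = g(1.663528) = 1.491059
x_3 = g(1.491059) = 1.600513
x_4 = g(1.600513) = 1.529676
x_5 = g(1.529676) = 1.574944
x_6 = g(1.574944) = 1.545780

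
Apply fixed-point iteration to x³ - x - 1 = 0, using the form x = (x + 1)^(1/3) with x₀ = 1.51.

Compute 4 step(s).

Equation: x³ - x - 1 = 0
Fixed-point form: x = (x + 1)^(1/3)
x₀ = 1.51

x_1 = g(1.510000) = 1.359016
x_2 = g(1.359016) = 1.331201
x_3 = g(1.331201) = 1.325948
x_4 = g(1.325948) = 1.324952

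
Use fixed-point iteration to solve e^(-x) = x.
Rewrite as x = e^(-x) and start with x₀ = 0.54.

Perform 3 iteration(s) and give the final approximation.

Equation: e^(-x) = x
Fixed-point form: x = e^(-x)
x₀ = 0.54

x_1 = g(0.540000) = 0.582748
x_2 = g(0.582748) = 0.558362
x_3 = g(0.558362) = 0.572146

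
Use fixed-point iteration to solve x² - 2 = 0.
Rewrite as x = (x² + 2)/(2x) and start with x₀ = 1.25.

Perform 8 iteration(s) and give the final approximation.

Equation: x² - 2 = 0
Fixed-point form: x = (x² + 2)/(2x)
x₀ = 1.25

x_1 = g(1.250000) = 1.425000
x_2 = g(1.425000) = 1.414254
x_3 = g(1.414254) = 1.414214
x_4 = g(1.414214) = 1.414214
x_5 = g(1.414214) = 1.414214
x_6 = g(1.414214) = 1.414214
x_7 = g(1.414214) = 1.414214
x_8 = g(1.414214) = 1.414214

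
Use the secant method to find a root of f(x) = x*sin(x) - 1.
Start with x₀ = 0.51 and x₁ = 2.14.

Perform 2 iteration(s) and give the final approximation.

f(x) = x*sin(x) - 1
x₀ = 0.51, x₁ = 2.14

Secant formula: x_{n+1} = x_n - f(x_n)(x_n - x_{n-1})/(f(x_n) - f(x_{n-1}))

Iteration 1:
  f(0.510000) = -0.751030
  f(2.140000) = 0.802587
  x_2 = 2.140000 - 0.802587×(2.140000 - 0.510000)/(0.802587 - (-0.751030))
       = 1.297954
Iteration 2:
  f(2.140000) = 0.802587
  f(1.297954) = 0.249941
  x_3 = 1.297954 - 0.249941×(1.297954 - 2.140000)/(0.249941 - 0.802587)
       = 0.917128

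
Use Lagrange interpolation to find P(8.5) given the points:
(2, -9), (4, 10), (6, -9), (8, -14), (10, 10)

Lagrange interpolation formula:
P(x) = Σ yᵢ × Lᵢ(x)
where Lᵢ(x) = Π_{j≠i} (x - xⱼ)/(xᵢ - xⱼ)

L_0(8.5) = (8.5 - 4)/(2 - 4) × (8.5 - 6)/(2 - 6) × (8.5 - 8)/(2 - 8) × (8.5 - 10)/(2 - 10) = -0.021973
L_1(8.5) = (8.5 - 2)/(4 - 2) × (8.5 - 6)/(4 - 6) × (8.5 - 8)/(4 - 8) × (8.5 - 10)/(4 - 10) = 0.126953
L_2(8.5) = (8.5 - 2)/(6 - 2) × (8.5 - 4)/(6 - 4) × (8.5 - 8)/(6 - 8) × (8.5 - 10)/(6 - 10) = -0.342773
L_3(8.5) = (8.5 - 2)/(8 - 2) × (8.5 - 4)/(8 - 4) × (8.5 - 6)/(8 - 6) × (8.5 - 10)/(8 - 10) = 1.142578
L_4(8.5) = (8.5 - 2)/(10 - 2) × (8.5 - 4)/(10 - 4) × (8.5 - 6)/(10 - 6) × (8.5 - 8)/(10 - 8) = 0.095215

P(8.5) = (-9)×L_0(8.5) + 10×L_1(8.5) + (-9)×L_2(8.5) + (-14)×L_3(8.5) + 10×L_4(8.5)
P(8.5) = -10.491699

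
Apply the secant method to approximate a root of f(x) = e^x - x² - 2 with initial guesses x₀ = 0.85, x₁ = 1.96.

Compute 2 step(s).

f(x) = e^x - x² - 2
x₀ = 0.85, x₁ = 1.96

Secant formula: x_{n+1} = x_n - f(x_n)(x_n - x_{n-1})/(f(x_n) - f(x_{n-1}))

Iteration 1:
  f(0.850000) = -0.382853
  f(1.960000) = 1.257727
  x_2 = 1.960000 - 1.257727×(1.960000 - 0.850000)/(1.257727 - (-0.382853))
       = 1.109035
Iteration 2:
  f(1.960000) = 1.257727
  f(1.109035) = -0.198527
  x_3 = 1.109035 - (-0.198527)×(1.109035 - 1.960000)/(-0.198527 - 1.257727)
       = 1.225044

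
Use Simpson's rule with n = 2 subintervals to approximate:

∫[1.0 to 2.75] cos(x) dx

f(x) = cos(x)
a = 1.0, b = 2.75, n = 2
h = (b - a)/n = 0.875000

Simpson's rule: (h/3)[f(x₀) + 4f(x₁) + 2f(x₂) + ... + f(xₙ)]

x_0 = 1.0000, f(x_0) = 0.540302, coefficient = 1
x_1 = 1.8750, f(x_1) = -0.299534, coefficient = 4
x_2 = 2.7500, f(x_2) = -0.924302, coefficient = 1

I ≈ (0.875000/3) × -1.582134 = -0.461456
Exact value: -0.459810
Error: 0.001646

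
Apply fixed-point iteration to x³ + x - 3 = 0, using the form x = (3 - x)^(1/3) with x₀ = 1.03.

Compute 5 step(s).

Equation: x³ + x - 3 = 0
Fixed-point form: x = (3 - x)^(1/3)
x₀ = 1.03

x_1 = g(1.030000) = 1.253590
x_2 = g(1.253590) = 1.204247
x_3 = g(1.204247) = 1.215483
x_4 = g(1.215483) = 1.212943
x_5 = g(1.212943) = 1.213518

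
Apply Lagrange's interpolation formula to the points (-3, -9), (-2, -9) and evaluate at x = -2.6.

Lagrange interpolation formula:
P(x) = Σ yᵢ × Lᵢ(x)
where Lᵢ(x) = Π_{j≠i} (x - xⱼ)/(xᵢ - xⱼ)

L_0(-2.6) = (-2.6 - (-2))/(-3 - (-2)) = 0.600000
L_1(-2.6) = (-2.6 - (-3))/(-2 - (-3)) = 0.400000

P(-2.6) = (-9)×L_0(-2.6) + (-9)×L_1(-2.6)
P(-2.6) = -9.000000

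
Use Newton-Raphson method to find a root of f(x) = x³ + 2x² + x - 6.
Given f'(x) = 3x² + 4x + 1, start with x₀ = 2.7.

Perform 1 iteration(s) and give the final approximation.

f(x) = x³ + 2x² + x - 6
f'(x) = 3x² + 4x + 1
x₀ = 2.7

Newton-Raphson formula: x_{n+1} = x_n - f(x_n)/f'(x_n)

Iteration 1:
  f(2.700000) = 30.963000
  f'(2.700000) = 33.670000
  x_1 = 2.700000 - 30.963000/33.670000 = 1.780398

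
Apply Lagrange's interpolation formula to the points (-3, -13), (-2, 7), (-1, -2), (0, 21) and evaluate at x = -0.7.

Lagrange interpolation formula:
P(x) = Σ yᵢ × Lᵢ(x)
where Lᵢ(x) = Π_{j≠i} (x - xⱼ)/(xᵢ - xⱼ)

L_0(-0.7) = (-0.7 - (-2))/(-3 - (-2)) × (-0.7 - (-1))/(-3 - (-1)) × (-0.7 - 0)/(-3 - 0) = 0.045500
L_1(-0.7) = (-0.7 - (-3))/(-2 - (-3)) × (-0.7 - (-1))/(-2 - (-1)) × (-0.7 - 0)/(-2 - 0) = -0.241500
L_2(-0.7) = (-0.7 - (-3))/(-1 - (-3)) × (-0.7 - (-2))/(-1 - (-2)) × (-0.7 - 0)/(-1 - 0) = 1.046500
L_3(-0.7) = (-0.7 - (-3))/(0 - (-3)) × (-0.7 - (-2))/(0 - (-2)) × (-0.7 - (-1))/(0 - (-1)) = 0.149500

P(-0.7) = (-13)×L_0(-0.7) + 7×L_1(-0.7) + (-2)×L_2(-0.7) + 21×L_3(-0.7)
P(-0.7) = -1.235500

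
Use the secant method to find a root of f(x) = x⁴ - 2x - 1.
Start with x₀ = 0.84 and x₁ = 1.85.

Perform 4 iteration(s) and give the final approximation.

f(x) = x⁴ - 2x - 1
x₀ = 0.84, x₁ = 1.85

Secant formula: x_{n+1} = x_n - f(x_n)(x_n - x_{n-1})/(f(x_n) - f(x_{n-1}))

Iteration 1:
  f(0.840000) = -2.182129
  f(1.850000) = 7.013506
  x_2 = 1.850000 - 7.013506×(1.850000 - 0.840000)/(7.013506 - (-2.182129))
       = 1.079673
Iteration 2:
  f(1.850000) = 7.013506
  f(1.079673) = -1.800503
  x_3 = 1.079673 - (-1.800503)×(1.079673 - 1.850000)/(-1.800503 - 7.013506)
       = 1.237034
Iteration 3:
  f(1.079673) = -1.800503
  f(1.237034) = -1.132395
  x_4 = 1.237034 - (-1.132395)×(1.237034 - 1.079673)/(-1.132395 - (-1.800503))
       = 1.503748
Iteration 4:
  f(1.237034) = -1.132395
  f(1.503748) = 1.105793
  x_5 = 1.503748 - 1.105793×(1.503748 - 1.237034)/(1.105793 - (-1.132395))
       = 1.371976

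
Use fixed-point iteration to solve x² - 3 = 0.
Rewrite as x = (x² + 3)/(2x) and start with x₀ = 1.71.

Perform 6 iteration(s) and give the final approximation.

Equation: x² - 3 = 0
Fixed-point form: x = (x² + 3)/(2x)
x₀ = 1.71

x_1 = g(1.710000) = 1.732193
x_2 = g(1.732193) = 1.732051
x_3 = g(1.732051) = 1.732051
x_4 = g(1.732051) = 1.732051
x_5 = g(1.732051) = 1.732051
x_6 = g(1.732051) = 1.732051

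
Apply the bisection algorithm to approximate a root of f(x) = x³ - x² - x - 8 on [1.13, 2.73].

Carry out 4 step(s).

f(x) = x³ - x² - x - 8
Initial interval: [1.13, 2.73]

Iteration 1:
  c_1 = (1.130000 + 2.730000)/2 = 1.930000
  f(c_1) = f(1.930000) = -6.465843
  f(a) × f(c) ≥ 0, new interval: [1.930000, 2.730000]
Iteration 2:
  c_2 = (1.930000 + 2.730000)/2 = 2.330000
  f(c_2) = f(2.330000) = -3.109563
  f(a) × f(c) ≥ 0, new interval: [2.330000, 2.730000]
Iteration 3:
  c_3 = (2.330000 + 2.730000)/2 = 2.530000
  f(c_3) = f(2.530000) = -0.736623
  f(a) × f(c) ≥ 0, new interval: [2.530000, 2.730000]
Iteration 4:
  c_4 = (2.530000 + 2.730000)/2 = 2.630000
  f(c_4) = f(2.630000) = 0.644547
  f(a) × f(c) < 0, new interval: [2.530000, 2.630000]

After 4 iteration(s), the approximation is c_4 = 2.630000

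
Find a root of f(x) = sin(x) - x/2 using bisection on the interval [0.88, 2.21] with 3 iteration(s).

f(x) = sin(x) - x/2
Initial interval: [0.88, 2.21]

Iteration 1:
  c_1 = (0.880000 + 2.210000)/2 = 1.545000
  f(c_1) = f(1.545000) = 0.227167
  f(a) × f(c) ≥ 0, new interval: [1.545000, 2.210000]
Iteration 2:
  c_2 = (1.545000 + 2.210000)/2 = 1.877500
  f(c_2) = f(1.877500) = 0.014584
  f(a) × f(c) ≥ 0, new interval: [1.877500, 2.210000]
Iteration 3:
  c_3 = (1.877500 + 2.210000)/2 = 2.043750
  f(c_3) = f(2.043750) = -0.131648
  f(a) × f(c) < 0, new interval: [1.877500, 2.043750]

After 3 iteration(s), the approximation is c_3 = 2.043750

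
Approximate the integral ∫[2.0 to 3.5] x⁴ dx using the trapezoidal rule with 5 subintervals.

f(x) = x⁴
a = 2.0, b = 3.5, n = 5
h = (b - a)/n = 0.300000

Trapezoidal rule: (h/2)[f(x₀) + 2f(x₁) + 2f(x₂) + ... + f(xₙ)]

x_0 = 2.0000, f(x_0) = 16.000000, coefficient = 1
x_1 = 2.3000, f(x_1) = 27.984100, coefficient = 2
x_2 = 2.6000, f(x_2) = 45.697600, coefficient = 2
x_3 = 2.9000, f(x_3) = 70.728100, coefficient = 2
x_4 = 3.2000, f(x_4) = 104.857600, coefficient = 2
x_5 = 3.5000, f(x_5) = 150.062500, coefficient = 1

I ≈ (0.300000/2) × 664.597300 = 99.689595
Exact value: 98.643750
Error: 1.045845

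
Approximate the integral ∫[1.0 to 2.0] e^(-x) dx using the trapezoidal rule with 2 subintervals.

f(x) = e^(-x)
a = 1.0, b = 2.0, n = 2
h = (b - a)/n = 0.500000

Trapezoidal rule: (h/2)[f(x₀) + 2f(x₁) + 2f(x₂) + ... + f(xₙ)]

x_0 = 1.0000, f(x_0) = 0.367879, coefficient = 1
x_1 = 1.5000, f(x_1) = 0.223130, coefficient = 2
x_2 = 2.0000, f(x_2) = 0.135335, coefficient = 1

I ≈ (0.500000/2) × 0.949475 = 0.237369
Exact value: 0.232544
Error: 0.004825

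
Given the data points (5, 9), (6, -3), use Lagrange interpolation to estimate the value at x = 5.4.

Lagrange interpolation formula:
P(x) = Σ yᵢ × Lᵢ(x)
where Lᵢ(x) = Π_{j≠i} (x - xⱼ)/(xᵢ - xⱼ)

L_0(5.4) = (5.4 - 6)/(5 - 6) = 0.600000
L_1(5.4) = (5.4 - 5)/(6 - 5) = 0.400000

P(5.4) = 9×L_0(5.4) + (-3)×L_1(5.4)
P(5.4) = 4.200000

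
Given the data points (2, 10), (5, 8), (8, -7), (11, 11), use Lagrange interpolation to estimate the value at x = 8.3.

Lagrange interpolation formula:
P(x) = Σ yᵢ × Lᵢ(x)
where Lᵢ(x) = Π_{j≠i} (x - xⱼ)/(xᵢ - xⱼ)

L_0(8.3) = (8.3 - 5)/(2 - 5) × (8.3 - 8)/(2 - 8) × (8.3 - 11)/(2 - 11) = 0.016500
L_1(8.3) = (8.3 - 2)/(5 - 2) × (8.3 - 8)/(5 - 8) × (8.3 - 11)/(5 - 11) = -0.094500
L_2(8.3) = (8.3 - 2)/(8 - 2) × (8.3 - 5)/(8 - 5) × (8.3 - 11)/(8 - 11) = 1.039500
L_3(8.3) = (8.3 - 2)/(11 - 2) × (8.3 - 5)/(11 - 5) × (8.3 - 8)/(11 - 8) = 0.038500

P(8.3) = 10×L_0(8.3) + 8×L_1(8.3) + (-7)×L_2(8.3) + 11×L_3(8.3)
P(8.3) = -7.444000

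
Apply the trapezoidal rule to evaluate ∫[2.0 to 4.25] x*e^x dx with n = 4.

f(x) = x*e^x
a = 2.0, b = 4.25, n = 4
h = (b - a)/n = 0.562500

Trapezoidal rule: (h/2)[f(x₀) + 2f(x₁) + 2f(x₂) + ... + f(xₙ)]

x_0 = 2.0000, f(x_0) = 14.778112, coefficient = 1
x_1 = 2.5625, f(x_1) = 33.231006, coefficient = 2
x_2 = 3.1250, f(x_2) = 71.124672, coefficient = 2
x_3 = 3.6875, f(x_3) = 147.296671, coefficient = 2
x_4 = 4.2500, f(x_4) = 297.948002, coefficient = 1

I ≈ (0.562500/2) × 816.030812 = 229.508666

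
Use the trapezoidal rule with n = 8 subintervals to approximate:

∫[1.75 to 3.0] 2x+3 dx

f(x) = 2x+3
a = 1.75, b = 3.0, n = 8
h = (b - a)/n = 0.156250

Trapezoidal rule: (h/2)[f(x₀) + 2f(x₁) + 2f(x₂) + ... + f(xₙ)]

x_0 = 1.7500, f(x_0) = 6.500000, coefficient = 1
x_1 = 1.9062, f(x_1) = 6.812500, coefficient = 2
x_2 = 2.0625, f(x_2) = 7.125000, coefficient = 2
x_3 = 2.2188, f(x_3) = 7.437500, coefficient = 2
x_4 = 2.3750, f(x_4) = 7.750000, coefficient = 2
x_5 = 2.5312, f(x_5) = 8.062500, coefficient = 2
x_6 = 2.6875, f(x_6) = 8.375000, coefficient = 2
x_7 = 2.8438, f(x_7) = 8.687500, coefficient = 2
x_8 = 3.0000, f(x_8) = 9.000000, coefficient = 1

I ≈ (0.156250/2) × 124.000000 = 9.687500
Exact value: 9.687500
Error: 0.000000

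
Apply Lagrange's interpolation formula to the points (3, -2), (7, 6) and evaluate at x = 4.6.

Lagrange interpolation formula:
P(x) = Σ yᵢ × Lᵢ(x)
where Lᵢ(x) = Π_{j≠i} (x - xⱼ)/(xᵢ - xⱼ)

L_0(4.6) = (4.6 - 7)/(3 - 7) = 0.600000
L_1(4.6) = (4.6 - 3)/(7 - 3) = 0.400000

P(4.6) = (-2)×L_0(4.6) + 6×L_1(4.6)
P(4.6) = 1.200000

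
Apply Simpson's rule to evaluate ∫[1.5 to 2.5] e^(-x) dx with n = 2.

f(x) = e^(-x)
a = 1.5, b = 2.5, n = 2
h = (b - a)/n = 0.500000

Simpson's rule: (h/3)[f(x₀) + 4f(x₁) + 2f(x₂) + ... + f(xₙ)]

x_0 = 1.5000, f(x_0) = 0.223130, coefficient = 1
x_1 = 2.0000, f(x_1) = 0.135335, coefficient = 4
x_2 = 2.5000, f(x_2) = 0.082085, coefficient = 1

I ≈ (0.500000/3) × 0.846556 = 0.141093
Exact value: 0.141045
Error: 0.000048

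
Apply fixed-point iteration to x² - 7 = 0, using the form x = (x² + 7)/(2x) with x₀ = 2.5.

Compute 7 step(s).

Equation: x² - 7 = 0
Fixed-point form: x = (x² + 7)/(2x)
x₀ = 2.5

x_1 = g(2.500000) = 2.650000
x_2 = g(2.650000) = 2.645755
x_3 = g(2.645755) = 2.645751
x_4 = g(2.645751) = 2.645751
x_5 = g(2.645751) = 2.645751
x_6 = g(2.645751) = 2.645751
x_7 = g(2.645751) = 2.645751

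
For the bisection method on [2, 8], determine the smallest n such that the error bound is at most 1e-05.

We need (b-a)/2^n ≤ 1e-05
(8 - 2)/2^n ≤ 1e-05
6/2^n ≤ 1e-05
2^n ≥ 600000
n ≥ log₂(600000) = 19.19
n ≥ 20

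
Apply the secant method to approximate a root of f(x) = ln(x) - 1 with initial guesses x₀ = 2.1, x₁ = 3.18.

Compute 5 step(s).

f(x) = ln(x) - 1
x₀ = 2.1, x₁ = 3.18

Secant formula: x_{n+1} = x_n - f(x_n)(x_n - x_{n-1})/(f(x_n) - f(x_{n-1}))

Iteration 1:
  f(2.100000) = -0.258063
  f(3.180000) = 0.156881
  x_2 = 3.180000 - 0.156881×(3.180000 - 2.100000)/(0.156881 - (-0.258063))
       = 2.771676
Iteration 2:
  f(3.180000) = 0.156881
  f(2.771676) = 0.019452
  x_3 = 2.771676 - 0.019452×(2.771676 - 3.180000)/(0.019452 - 0.156881)
       = 2.713880
Iteration 3:
  f(2.771676) = 0.019452
  f(2.713880) = -0.001621
  x_4 = 2.713880 - (-0.001621)×(2.713880 - 2.771676)/(-0.001621 - 0.019452)
       = 2.718325
Iteration 4:
  f(2.713880) = -0.001621
  f(2.718325) = 0.000016
  x_5 = 2.718325 - 0.000016×(2.718325 - 2.713880)/(0.000016 - (-0.001621))
       = 2.718282
Iteration 5:
  f(2.718325) = 0.000016
  f(2.718282) = 0.000000
  x_6 = 2.718282 - 0.000000×(2.718282 - 2.718325)/(0.000000 - 0.000016)
       = 2.718282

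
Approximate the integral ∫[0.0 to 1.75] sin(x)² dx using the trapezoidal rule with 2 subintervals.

f(x) = sin(x)²
a = 0.0, b = 1.75, n = 2
h = (b - a)/n = 0.875000

Trapezoidal rule: (h/2)[f(x₀) + 2f(x₁) + 2f(x₂) + ... + f(xₙ)]

x_0 = 0.0000, f(x_0) = 0.000000, coefficient = 1
x_1 = 0.8750, f(x_1) = 0.589123, coefficient = 2
x_2 = 1.7500, f(x_2) = 0.968228, coefficient = 1

I ≈ (0.875000/2) × 2.146474 = 0.939083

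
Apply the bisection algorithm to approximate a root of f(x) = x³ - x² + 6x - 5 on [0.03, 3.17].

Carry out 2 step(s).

f(x) = x³ - x² + 6x - 5
Initial interval: [0.03, 3.17]

Iteration 1:
  c_1 = (0.030000 + 3.170000)/2 = 1.600000
  f(c_1) = f(1.600000) = 6.136000
  f(a) × f(c) < 0, new interval: [0.030000, 1.600000]
Iteration 2:
  c_2 = (0.030000 + 1.600000)/2 = 0.815000
  f(c_2) = f(0.815000) = -0.232882
  f(a) × f(c) ≥ 0, new interval: [0.815000, 1.600000]

After 2 iteration(s), the approximation is c_2 = 0.815000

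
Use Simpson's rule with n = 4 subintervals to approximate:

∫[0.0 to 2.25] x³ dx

f(x) = x³
a = 0.0, b = 2.25, n = 4
h = (b - a)/n = 0.562500

Simpson's rule: (h/3)[f(x₀) + 4f(x₁) + 2f(x₂) + ... + f(xₙ)]

x_0 = 0.0000, f(x_0) = 0.000000, coefficient = 1
x_1 = 0.5625, f(x_1) = 0.177979, coefficient = 4
x_2 = 1.1250, f(x_2) = 1.423828, coefficient = 2
x_3 = 1.6875, f(x_3) = 4.805420, coefficient = 4
x_4 = 2.2500, f(x_4) = 11.390625, coefficient = 1

I ≈ (0.562500/3) × 34.171875 = 6.407227
Exact value: 6.407227
Error: 0.000000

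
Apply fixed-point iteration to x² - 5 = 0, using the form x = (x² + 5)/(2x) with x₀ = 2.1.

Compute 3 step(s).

Equation: x² - 5 = 0
Fixed-point form: x = (x² + 5)/(2x)
x₀ = 2.1

x_1 = g(2.100000) = 2.240476
x_2 = g(2.240476) = 2.236072
x_3 = g(2.236072) = 2.236068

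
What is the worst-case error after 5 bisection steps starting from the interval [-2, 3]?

Bisection error bound: |error| ≤ (b-a)/2^n
|error| ≤ (3 - (-2))/2^5 = 5/2^5
|error| ≤ 0.1562500000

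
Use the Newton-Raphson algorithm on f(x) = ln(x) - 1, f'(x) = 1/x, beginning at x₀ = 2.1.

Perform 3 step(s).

f(x) = ln(x) - 1
f'(x) = 1/x
x₀ = 2.1

Newton-Raphson formula: x_{n+1} = x_n - f(x_n)/f'(x_n)

Iteration 1:
  f(2.100000) = -0.258063
  f'(2.100000) = 0.476190
  x_1 = 2.100000 - (-0.258063)/0.476190 = 2.641932
Iteration 2:
  f(2.641932) = -0.028490
  f'(2.641932) = 0.378511
  x_2 = 2.641932 - (-0.028490)/0.378511 = 2.717199
Iteration 3:
  f(2.717199) = -0.000398
  f'(2.717199) = 0.368026
  x_3 = 2.717199 - (-0.000398)/0.368026 = 2.718282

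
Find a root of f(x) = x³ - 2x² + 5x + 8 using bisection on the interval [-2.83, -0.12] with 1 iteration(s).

f(x) = x³ - 2x² + 5x + 8
Initial interval: [-2.83, -0.12]

Iteration 1:
  c_1 = (-2.830000 + (-0.120000))/2 = -1.475000
  f(c_1) = f(-1.475000) = -6.935297
  f(a) × f(c) ≥ 0, new interval: [-1.475000, -0.120000]

After 1 iteration(s), the approximation is c_1 = -1.475000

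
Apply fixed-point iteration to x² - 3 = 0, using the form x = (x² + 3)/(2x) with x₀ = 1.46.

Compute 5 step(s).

Equation: x² - 3 = 0
Fixed-point form: x = (x² + 3)/(2x)
x₀ = 1.46

x_1 = g(1.460000) = 1.757397
x_2 = g(1.757397) = 1.732234
x_3 = g(1.732234) = 1.732051
x_4 = g(1.732051) = 1.732051
x_5 = g(1.732051) = 1.732051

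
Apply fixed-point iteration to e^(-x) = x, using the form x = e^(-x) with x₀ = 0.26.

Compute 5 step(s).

Equation: e^(-x) = x
Fixed-point form: x = e^(-x)
x₀ = 0.26

x_1 = g(0.260000) = 0.771052
x_2 = g(0.771052) = 0.462526
x_3 = g(0.462526) = 0.629691
x_4 = g(0.629691) = 0.532757
x_5 = g(0.532757) = 0.586985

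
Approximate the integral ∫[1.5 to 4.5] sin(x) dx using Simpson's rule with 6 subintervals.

f(x) = sin(x)
a = 1.5, b = 4.5, n = 6
h = (b - a)/n = 0.500000

Simpson's rule: (h/3)[f(x₀) + 4f(x₁) + 2f(x₂) + ... + f(xₙ)]

x_0 = 1.5000, f(x_0) = 0.997495, coefficient = 1
x_1 = 2.0000, f(x_1) = 0.909297, coefficient = 4
x_2 = 2.5000, f(x_2) = 0.598472, coefficient = 2
x_3 = 3.0000, f(x_3) = 0.141120, coefficient = 4
x_4 = 3.5000, f(x_4) = -0.350783, coefficient = 2
x_5 = 4.0000, f(x_5) = -0.756802, coefficient = 4
x_6 = 4.5000, f(x_6) = -0.977530, coefficient = 1

I ≈ (0.500000/3) × 1.689802 = 0.281634
Exact value: 0.281533
Error: 0.000101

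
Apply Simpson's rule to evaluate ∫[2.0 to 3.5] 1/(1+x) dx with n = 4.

f(x) = 1/(1+x)
a = 2.0, b = 3.5, n = 4
h = (b - a)/n = 0.375000

Simpson's rule: (h/3)[f(x₀) + 4f(x₁) + 2f(x₂) + ... + f(xₙ)]

x_0 = 2.0000, f(x_0) = 0.333333, coefficient = 1
x_1 = 2.3750, f(x_1) = 0.296296, coefficient = 4
x_2 = 2.7500, f(x_2) = 0.266667, coefficient = 2
x_3 = 3.1250, f(x_3) = 0.242424, coefficient = 4
x_4 = 3.5000, f(x_4) = 0.222222, coefficient = 1

I ≈ (0.375000/3) × 3.243771 = 0.405471
Exact value: 0.405465
Error: 0.000006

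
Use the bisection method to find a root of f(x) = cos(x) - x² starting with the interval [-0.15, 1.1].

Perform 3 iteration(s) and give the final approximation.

f(x) = cos(x) - x²
Initial interval: [-0.15, 1.1]

Iteration 1:
  c_1 = (-0.150000 + 1.100000)/2 = 0.475000
  f(c_1) = f(0.475000) = 0.663668
  f(a) × f(c) ≥ 0, new interval: [0.475000, 1.100000]
Iteration 2:
  c_2 = (0.475000 + 1.100000)/2 = 0.787500
  f(c_2) = f(0.787500) = 0.085463
  f(a) × f(c) ≥ 0, new interval: [0.787500, 1.100000]
Iteration 3:
  c_3 = (0.787500 + 1.100000)/2 = 0.943750
  f(c_3) = f(0.943750) = -0.303909
  f(a) × f(c) < 0, new interval: [0.787500, 0.943750]

After 3 iteration(s), the approximation is c_3 = 0.943750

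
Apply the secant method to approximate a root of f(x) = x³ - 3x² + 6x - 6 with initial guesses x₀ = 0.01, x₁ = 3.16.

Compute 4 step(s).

f(x) = x³ - 3x² + 6x - 6
x₀ = 0.01, x₁ = 3.16

Secant formula: x_{n+1} = x_n - f(x_n)(x_n - x_{n-1})/(f(x_n) - f(x_{n-1}))

Iteration 1:
  f(0.010000) = -5.940299
  f(3.160000) = 14.557696
  x_2 = 3.160000 - 14.557696×(3.160000 - 0.010000)/(14.557696 - (-5.940299))
       = 0.922867
Iteration 2:
  f(3.160000) = 14.557696
  f(0.922867) = -2.231858
  x_3 = 0.922867 - (-2.231858)×(0.922867 - 3.160000)/(-2.231858 - 14.557696)
       = 1.220252
Iteration 3:
  f(0.922867) = -2.231858
  f(1.220252) = -1.328559
  x_4 = 1.220252 - (-1.328559)×(1.220252 - 0.922867)/(-1.328559 - (-2.231858))
       = 1.657642
Iteration 4:
  f(1.220252) = -1.328559
  f(1.657642) = 0.257351
  x_5 = 1.657642 - 0.257351×(1.657642 - 1.220252)/(0.257351 - (-1.328559))
       = 1.586665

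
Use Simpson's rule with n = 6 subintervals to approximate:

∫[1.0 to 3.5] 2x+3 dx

f(x) = 2x+3
a = 1.0, b = 3.5, n = 6
h = (b - a)/n = 0.416667

Simpson's rule: (h/3)[f(x₀) + 4f(x₁) + 2f(x₂) + ... + f(xₙ)]

x_0 = 1.0000, f(x_0) = 5.000000, coefficient = 1
x_1 = 1.4167, f(x_1) = 5.833333, coefficient = 4
x_2 = 1.8333, f(x_2) = 6.666667, coefficient = 2
x_3 = 2.2500, f(x_3) = 7.500000, coefficient = 4
x_4 = 2.6667, f(x_4) = 8.333333, coefficient = 2
x_5 = 3.0833, f(x_5) = 9.166667, coefficient = 4
x_6 = 3.5000, f(x_6) = 10.000000, coefficient = 1

I ≈ (0.416667/3) × 135.000000 = 18.750000
Exact value: 18.750000
Error: 0.000000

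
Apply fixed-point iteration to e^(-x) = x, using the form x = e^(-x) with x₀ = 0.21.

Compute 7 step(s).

Equation: e^(-x) = x
Fixed-point form: x = e^(-x)
x₀ = 0.21

x_1 = g(0.210000) = 0.810584
x_2 = g(0.810584) = 0.444598
x_3 = g(0.444598) = 0.641082
x_4 = g(0.641082) = 0.526722
x_5 = g(0.526722) = 0.590537
x_6 = g(0.590537) = 0.554029
x_7 = g(0.554029) = 0.574630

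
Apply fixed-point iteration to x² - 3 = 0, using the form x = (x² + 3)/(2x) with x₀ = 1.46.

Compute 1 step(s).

Equation: x² - 3 = 0
Fixed-point form: x = (x² + 3)/(2x)
x₀ = 1.46

x_1 = g(1.460000) = 1.757397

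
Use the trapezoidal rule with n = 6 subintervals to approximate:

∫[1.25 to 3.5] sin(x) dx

f(x) = sin(x)
a = 1.25, b = 3.5, n = 6
h = (b - a)/n = 0.375000

Trapezoidal rule: (h/2)[f(x₀) + 2f(x₁) + 2f(x₂) + ... + f(xₙ)]

x_0 = 1.2500, f(x_0) = 0.948985, coefficient = 1
x_1 = 1.6250, f(x_1) = 0.998531, coefficient = 2
x_2 = 2.0000, f(x_2) = 0.909297, coefficient = 2
x_3 = 2.3750, f(x_3) = 0.693685, coefficient = 2
x_4 = 2.7500, f(x_4) = 0.381661, coefficient = 2
x_5 = 3.1250, f(x_5) = 0.016592, coefficient = 2
x_6 = 3.5000, f(x_6) = -0.350783, coefficient = 1

I ≈ (0.375000/2) × 6.597735 = 1.237075
Exact value: 1.251779
Error: 0.014704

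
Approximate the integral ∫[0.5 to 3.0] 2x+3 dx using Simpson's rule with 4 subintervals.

f(x) = 2x+3
a = 0.5, b = 3.0, n = 4
h = (b - a)/n = 0.625000

Simpson's rule: (h/3)[f(x₀) + 4f(x₁) + 2f(x₂) + ... + f(xₙ)]

x_0 = 0.5000, f(x_0) = 4.000000, coefficient = 1
x_1 = 1.1250, f(x_1) = 5.250000, coefficient = 4
x_2 = 1.7500, f(x_2) = 6.500000, coefficient = 2
x_3 = 2.3750, f(x_3) = 7.750000, coefficient = 4
x_4 = 3.0000, f(x_4) = 9.000000, coefficient = 1

I ≈ (0.625000/3) × 78.000000 = 16.250000
Exact value: 16.250000
Error: 0.000000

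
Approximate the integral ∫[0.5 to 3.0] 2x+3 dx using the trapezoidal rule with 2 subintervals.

f(x) = 2x+3
a = 0.5, b = 3.0, n = 2
h = (b - a)/n = 1.250000

Trapezoidal rule: (h/2)[f(x₀) + 2f(x₁) + 2f(x₂) + ... + f(xₙ)]

x_0 = 0.5000, f(x_0) = 4.000000, coefficient = 1
x_1 = 1.7500, f(x_1) = 6.500000, coefficient = 2
x_2 = 3.0000, f(x_2) = 9.000000, coefficient = 1

I ≈ (1.250000/2) × 26.000000 = 16.250000
Exact value: 16.250000
Error: 0.000000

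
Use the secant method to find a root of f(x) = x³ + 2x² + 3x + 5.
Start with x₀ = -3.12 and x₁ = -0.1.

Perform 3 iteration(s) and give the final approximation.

f(x) = x³ + 2x² + 3x + 5
x₀ = -3.12, x₁ = -0.1

Secant formula: x_{n+1} = x_n - f(x_n)(x_n - x_{n-1})/(f(x_n) - f(x_{n-1}))

Iteration 1:
  f(-3.120000) = -15.262528
  f(-0.100000) = 4.719000
  x_2 = -0.100000 - 4.719000×(-0.100000 - (-3.120000))/(4.719000 - (-15.262528))
       = -0.813228
Iteration 2:
  f(-0.100000) = 4.719000
  f(-0.813228) = 3.345176
  x_3 = -0.813228 - 3.345176×(-0.813228 - (-0.100000))/(3.345176 - 4.719000)
       = -2.549893
Iteration 3:
  f(-0.813228) = 3.345176
  f(-2.549893) = -6.225057
  x_4 = -2.549893 - (-6.225057)×(-2.549893 - (-0.813228))/(-6.225057 - 3.345176)
       = -1.420261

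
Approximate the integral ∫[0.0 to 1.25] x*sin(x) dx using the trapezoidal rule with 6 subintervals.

f(x) = x*sin(x)
a = 0.0, b = 1.25, n = 6
h = (b - a)/n = 0.208333

Trapezoidal rule: (h/2)[f(x₀) + 2f(x₁) + 2f(x₂) + ... + f(xₙ)]

x_0 = 0.0000, f(x_0) = 0.000000, coefficient = 1
x_1 = 0.2083, f(x_1) = 0.043089, coefficient = 2
x_2 = 0.4167, f(x_2) = 0.168631, coefficient = 2
x_3 = 0.6250, f(x_3) = 0.365686, coefficient = 2
x_4 = 0.8333, f(x_4) = 0.616814, coefficient = 2
x_5 = 1.0417, f(x_5) = 0.899215, coefficient = 2
x_6 = 1.2500, f(x_6) = 1.186231, coefficient = 1

I ≈ (0.208333/2) × 5.373102 = 0.559698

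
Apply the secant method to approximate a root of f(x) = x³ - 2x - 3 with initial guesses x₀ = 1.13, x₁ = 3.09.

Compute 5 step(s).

f(x) = x³ - 2x - 3
x₀ = 1.13, x₁ = 3.09

Secant formula: x_{n+1} = x_n - f(x_n)(x_n - x_{n-1})/(f(x_n) - f(x_{n-1}))

Iteration 1:
  f(1.130000) = -3.817103
  f(3.090000) = 20.323629
  x_2 = 3.090000 - 20.323629×(3.090000 - 1.130000)/(20.323629 - (-3.817103))
       = 1.439913
Iteration 2:
  f(3.090000) = 20.323629
  f(1.439913) = -2.894384
  x_3 = 1.439913 - (-2.894384)×(1.439913 - 3.090000)/(-2.894384 - 20.323629)
       = 1.645615
Iteration 3:
  f(1.439913) = -2.894384
  f(1.645615) = -1.834827
  x_4 = 1.645615 - (-1.834827)×(1.645615 - 1.439913)/(-1.834827 - (-2.894384))
       = 2.001827
Iteration 4:
  f(1.645615) = -1.834827
  f(2.001827) = 1.018288
  x_5 = 2.001827 - 1.018288×(2.001827 - 1.645615)/(1.018288 - (-1.834827))
       = 1.874693
Iteration 5:
  f(2.001827) = 1.018288
  f(1.874693) = -0.160824
  x_6 = 1.874693 - (-0.160824)×(1.874693 - 2.001827)/(-0.160824 - 1.018288)
       = 1.892034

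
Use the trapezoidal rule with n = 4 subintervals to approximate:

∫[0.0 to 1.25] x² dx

f(x) = x²
a = 0.0, b = 1.25, n = 4
h = (b - a)/n = 0.312500

Trapezoidal rule: (h/2)[f(x₀) + 2f(x₁) + 2f(x₂) + ... + f(xₙ)]

x_0 = 0.0000, f(x_0) = 0.000000, coefficient = 1
x_1 = 0.3125, f(x_1) = 0.097656, coefficient = 2
x_2 = 0.6250, f(x_2) = 0.390625, coefficient = 2
x_3 = 0.9375, f(x_3) = 0.878906, coefficient = 2
x_4 = 1.2500, f(x_4) = 1.562500, coefficient = 1

I ≈ (0.312500/2) × 4.296875 = 0.671387
Exact value: 0.651042
Error: 0.020345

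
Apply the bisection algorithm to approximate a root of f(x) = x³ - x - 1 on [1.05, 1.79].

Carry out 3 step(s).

f(x) = x³ - x - 1
Initial interval: [1.05, 1.79]

Iteration 1:
  c_1 = (1.050000 + 1.790000)/2 = 1.420000
  f(c_1) = f(1.420000) = 0.443288
  f(a) × f(c) < 0, new interval: [1.050000, 1.420000]
Iteration 2:
  c_2 = (1.050000 + 1.420000)/2 = 1.235000
  f(c_2) = f(1.235000) = -0.351347
  f(a) × f(c) ≥ 0, new interval: [1.235000, 1.420000]
Iteration 3:
  c_3 = (1.235000 + 1.420000)/2 = 1.327500
  f(c_3) = f(1.327500) = 0.011895
  f(a) × f(c) < 0, new interval: [1.235000, 1.327500]

After 3 iteration(s), the approximation is c_3 = 1.327500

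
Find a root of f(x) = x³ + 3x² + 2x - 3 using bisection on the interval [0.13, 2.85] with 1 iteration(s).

f(x) = x³ + 3x² + 2x - 3
Initial interval: [0.13, 2.85]

Iteration 1:
  c_1 = (0.130000 + 2.850000)/2 = 1.490000
  f(c_1) = f(1.490000) = 9.948249
  f(a) × f(c) < 0, new interval: [0.130000, 1.490000]

After 1 iteration(s), the approximation is c_1 = 1.490000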